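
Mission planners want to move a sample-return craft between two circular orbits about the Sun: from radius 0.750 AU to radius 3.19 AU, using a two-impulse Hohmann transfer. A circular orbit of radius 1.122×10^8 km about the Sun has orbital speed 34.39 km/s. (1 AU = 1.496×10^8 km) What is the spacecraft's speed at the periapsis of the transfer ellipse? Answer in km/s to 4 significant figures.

From the circular-orbit relation v² = μ/r at r = 1.122×10^8 km: μ = v²r = (34.39)² × 1.122×10^8 = 1.32696×10^11 km³/s².
In km: r₁ = 0.750 × 1.496×10^8 = 1.122×10^8 km; r₂ = 3.19 × 1.496×10^8 = 4.77224×10^8 km.
Semi-major axis of the transfer orbit: a_t = (1.122×10^8 + 4.77224×10^8)/2 = 2.94712×10^8 km.
The periapsis of the transfer ellipse is at r = 1.122×10^8 km.
Vis-viva: v = √[μ(2/r − 1/a_t)] = √[1.32696×10^11 × (2/1.122×10^8 − 1/2.94712×10^8)] = 43.76 km/s.

v = 43.76 km/s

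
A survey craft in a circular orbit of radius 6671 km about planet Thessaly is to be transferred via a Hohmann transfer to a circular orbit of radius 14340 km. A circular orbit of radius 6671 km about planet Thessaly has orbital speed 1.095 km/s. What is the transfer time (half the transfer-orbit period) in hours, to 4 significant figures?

t = 10.51 hours

From the circular-orbit relation v² = μ/r at r = 6671 km: μ = v²r = (1.095)² × 6671 = 7998.70 km³/s².
The Hohmann ellipse has a_t = (r₁ + r₂)/2 = 10505.5 km.
Half the transfer-orbit period gives t = π√(a_t³/μ) = 37820 s.
Converting: 37820 s ÷ 3600 s/hour = 10.51 hours.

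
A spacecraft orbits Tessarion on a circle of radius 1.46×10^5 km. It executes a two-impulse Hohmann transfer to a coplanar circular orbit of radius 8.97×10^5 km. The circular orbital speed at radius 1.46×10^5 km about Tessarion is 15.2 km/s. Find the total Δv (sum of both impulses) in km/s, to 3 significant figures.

Δv = 7.62 km/s

From the circular-orbit relation v² = μ/r at r = 1.46×10^5 km: μ = v²r = (15.2)² × 1.46×10^5 = 3.37318×10^7 km³/s².
The Hohmann ellipse has a_t = (r₁ + r₂)/2 = 5.215×10^5 km.
Circular speed at r₁: v₁ = √(μ/r₁) = √(3.37318×10^7/1.460×10^5) = 15.2000 km/s.
On the transfer ellipse at r₁, vis-viva gives v_p = √[μ(2/r₁ − 1/a_t)] = 19.9348 km/s.
First burn Δv₁ = |v_p − v₁| = 4.7348 km/s.
Circular speed at r₂: v₂ = √(μ/r₂) = 6.1323 km/s.
Transfer-orbit speed at r₂: v_a = √[μ(2/r₂ − 1/a_t)] = 3.2447 km/s.
Second burn Δv₂ = |v₂ − v_a| = 2.8876 km/s.
Δv = Δv₁ + Δv₂ = 4.7348 + 2.8876 = 7.622 km/s.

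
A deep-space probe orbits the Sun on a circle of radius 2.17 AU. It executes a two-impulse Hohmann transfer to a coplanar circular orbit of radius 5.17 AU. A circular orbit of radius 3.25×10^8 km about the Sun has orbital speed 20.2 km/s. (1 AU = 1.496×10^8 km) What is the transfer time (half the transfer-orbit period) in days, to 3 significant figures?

From the circular-orbit relation v² = μ/r at r = 3.25×10^8 km: μ = v²r = (20.2)² × 3.25×10^8 = 1.32613×10^11 km³/s².
In km: r₁ = 2.17 × 1.496×10^8 = 3.24632×10^8 km; r₂ = 5.17 × 1.496×10^8 = 7.73432×10^8 km.
Semi-major axis of the transfer orbit: a_t = (3.24632×10^8 + 7.73432×10^8)/2 = 5.49032×10^8 km.
Transfer time t = π√(a_t³/μ) = π√((5.49032×10^8)³ / 1.32613×10^11) = 1.110×10^8 s.
Converting: 1.110×10^8 s ÷ 86400 s/day = 1280 days.

t = 1280 days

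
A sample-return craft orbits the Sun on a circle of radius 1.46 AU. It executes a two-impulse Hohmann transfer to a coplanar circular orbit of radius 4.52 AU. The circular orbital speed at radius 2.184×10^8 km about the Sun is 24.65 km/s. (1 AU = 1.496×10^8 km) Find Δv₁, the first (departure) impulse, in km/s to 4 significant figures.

From the circular-orbit relation v² = μ/r at r = 2.184×10^8 km: μ = v²r = (24.65)² × 2.184×10^8 = 1.32705×10^11 km³/s².
In km: r₁ = 1.46 × 1.496×10^8 = 2.18416×10^8 km; r₂ = 4.52 × 1.496×10^8 = 6.76192×10^8 km.
The Hohmann ellipse has a_t = (r₁ + r₂)/2 = 4.47304×10^8 km.
Circular speed at r = 2.18416×10^8 km: v_c = √(μ/r) = 24.649 km/s.
Vis-viva on the transfer ellipse at r = 2.18416×10^8 km gives v_t = √[μ(2/r − 1/a_t)] = 30.306 km/s.
Δv₁ = |v_t − v_c| = |30.306 − 24.649| = 5.657 km/s.

Δv₁ = 5.657 km/s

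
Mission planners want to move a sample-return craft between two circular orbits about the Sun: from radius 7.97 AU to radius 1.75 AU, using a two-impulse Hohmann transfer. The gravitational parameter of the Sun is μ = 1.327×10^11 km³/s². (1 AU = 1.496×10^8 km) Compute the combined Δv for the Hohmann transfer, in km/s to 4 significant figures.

In km: r₁ = 7.97 × 1.496×10^8 = 1.192312×10^9 km; r₂ = 1.75 × 1.496×10^8 = 2.618×10^8 km.
Semi-major axis of the transfer orbit: a_t = (1.192312×10^9 + 2.618×10^8)/2 = 7.27056×10^8 km.
Circular speed at r₁: v₁ = √(μ/r₁) = √(1.327×10^11/1.192312×10^9) = 10.55 km/s.
On the transfer ellipse at r₁, vis-viva equation gives v_a = √[μ(2/r₁ − 1/a_t)] = 6.331 km/s.
First burn Δv₁ = |v_a − v₁| = 4.219 km/s.
At r₂, v₂ = √(μ/r₂) = 22.514 km/s.
Transfer-orbit speed at r₂: v_p = √[μ(2/r₂ − 1/a_t)] = 28.831 km/s.
Second burn Δv₂ = |v₂ − v_p| = 6.317 km/s.
Δv = Δv₁ + Δv₂ = 4.219 + 6.317 = 10.54 km/s.

Δv = 10.54 km/s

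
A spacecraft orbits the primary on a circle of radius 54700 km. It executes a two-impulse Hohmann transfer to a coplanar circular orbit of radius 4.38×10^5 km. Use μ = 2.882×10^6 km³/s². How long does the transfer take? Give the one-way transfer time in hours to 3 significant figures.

Transfer-ellipse semi-major axis a_t = (r₁ + r₂)/2 = (54700 + 4.380×10^5)/2 = 2.4635×10^5 km.
By Kepler's third law the transfer-orbit period is T = 2π√(a_t³/μ), so t = T/2 = 2.263×10^5 s.
Converting: 2.263×10^5 s ÷ 3600 s/hour = 62.9 hours.

t = 62.9 hours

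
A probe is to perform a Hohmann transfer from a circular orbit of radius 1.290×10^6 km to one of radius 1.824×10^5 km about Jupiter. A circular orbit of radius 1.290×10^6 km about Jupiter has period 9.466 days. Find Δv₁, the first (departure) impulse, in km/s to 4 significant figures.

From Kepler's third law T² = 4π²r³/μ at r = 1.290×10^6 km, T = 9.466 days = 9.466 × 86400 s = 8.178624×10^5 s: μ = 4π²r³/T² = 1.26698×10^8 km³/s².
The Hohmann ellipse has a_t = (r₁ + r₂)/2 = 7.362×10^5 km.
Circular speed at r = 1.290×10^6 km: v_c = √(μ/r) = 9.910 km/s.
Vis-viva on the transfer ellipse at r = 1.290×10^6 km gives v_t = √[μ(2/r − 1/a_t)] = 4.933 km/s.
Δv₁ = |v_t − v_c| = |4.933 − 9.910| = 4.977 km/s.

Δv₁ = 4.977 km/s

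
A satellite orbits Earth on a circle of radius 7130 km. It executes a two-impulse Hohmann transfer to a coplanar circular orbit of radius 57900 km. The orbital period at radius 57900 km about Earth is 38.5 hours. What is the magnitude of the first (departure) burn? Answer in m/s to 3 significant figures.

From Kepler's third law T² = 4π²r³/μ at r = 57900 km, T = 38.5 hours = 38.5 × 3600 s = 1.386×10^5 s: μ = 4π²r³/T² = 3.98905×10^5 km³/s².
The Hohmann ellipse has a_t = (r₁ + r₂)/2 = 32515 km.
Circular speed at r = 7130 km: v_c = √(μ/r) = 7.479795 km/s.
Vis-viva on the transfer ellipse at r = 7130 km gives v_t = √[μ(2/r − 1/a_t)] = 9.981300 km/s.
Δv₁ = |v_t − v_c| = |9.981300 − 7.479795| = 2.502 km/s.

Δv₁ = 2500 m/s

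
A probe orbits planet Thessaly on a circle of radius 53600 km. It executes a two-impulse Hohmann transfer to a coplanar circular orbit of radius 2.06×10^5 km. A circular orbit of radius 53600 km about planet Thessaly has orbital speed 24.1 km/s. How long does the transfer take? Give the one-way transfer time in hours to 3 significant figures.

From the circular-orbit relation v² = μ/r at r = 53600 km: μ = v²r = (24.1)² × 53600 = 3.11314×10^7 km³/s².
Transfer-ellipse semi-major axis a_t = (r₁ + r₂)/2 = (53600 + 2.060×10^5)/2 = 1.298×10^5 km.
By Kepler's third law the transfer-orbit period is T = 2π√(a_t³/μ), so t = T/2 = 26330 s.
Converting: 26330 s ÷ 3600 s/hour = 7.31 hours.

t = 7.31 hours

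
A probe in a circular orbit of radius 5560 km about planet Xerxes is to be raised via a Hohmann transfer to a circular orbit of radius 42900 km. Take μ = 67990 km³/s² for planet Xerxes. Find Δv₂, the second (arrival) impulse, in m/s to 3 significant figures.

Δv₂ = 656 m/s

The Hohmann ellipse has a_t = (r₁ + r₂)/2 = 24230 km.
On the circular orbit at r = 42900 km, v_c = √(μ/r) = 1.259 km/s.
Vis-viva on the transfer ellipse at r = 42900 km gives v_t = √[μ(2/r − 1/a_t)] = 0.6031 km/s.
Δv₂ = |v_t − v_c| = |0.6031 − 1.259| = 0.6559 km/s.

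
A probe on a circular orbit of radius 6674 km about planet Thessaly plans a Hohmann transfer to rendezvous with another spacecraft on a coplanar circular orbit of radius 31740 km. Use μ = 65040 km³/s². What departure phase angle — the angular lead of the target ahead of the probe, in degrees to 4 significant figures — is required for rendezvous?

Transfer-ellipse semi-major axis a_t = (r₁ + r₂)/2 = (6674 + 31740)/2 = 19207 km.
The half-period of the transfer ellipse is t = π√(a_t³/μ) = 32791 s.
The target's mean motion on its circular orbit is ω₂ = √(μ/r₂³) = 4.5100×10^-5 rad/s.
Angle swept by the target during transfer: ω₂·t = 1.4789 rad = 84.73°.
Arrival is 180° from departure on the ellipse, so φ = 180° − 84.73° = 95.27°.

φ = 95.27°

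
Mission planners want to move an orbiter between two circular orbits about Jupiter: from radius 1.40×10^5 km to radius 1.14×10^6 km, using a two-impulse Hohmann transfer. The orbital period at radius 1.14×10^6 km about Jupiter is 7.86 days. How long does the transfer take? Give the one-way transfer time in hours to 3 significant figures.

t = 39.7 hours

From Kepler's third law T² = 4π²r³/μ at r = 1.14×10^6 km, T = 7.86 days = 7.86 × 86400 s = 6.79104×10^5 s: μ = 4π²r³/T² = 1.26824×10^8 km³/s².
Semi-major axis of the transfer orbit: a_t = (1.400×10^5 + 1.140×10^6)/2 = 6.400×10^5 km.
Transfer time t = π√(a_t³/μ) = π√((6.400×10^5)³ / 1.26824×10^8) = 1.428×10^5 s.
Converting: 1.428×10^5 s ÷ 3600 s/hour = 39.7 hours.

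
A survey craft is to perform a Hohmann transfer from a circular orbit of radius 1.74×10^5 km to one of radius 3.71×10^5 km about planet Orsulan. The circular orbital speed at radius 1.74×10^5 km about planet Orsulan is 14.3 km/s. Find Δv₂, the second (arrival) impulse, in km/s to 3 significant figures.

Δv₂ = 1.97 km/s

From the circular-orbit relation v² = μ/r at r = 1.74×10^5 km: μ = v²r = (14.3)² × 1.74×10^5 = 3.55813×10^7 km³/s².
Semi-major axis of the transfer orbit: a_t = (1.740×10^5 + 3.710×10^5)/2 = 2.725×10^5 km.
On the circular orbit at r = 3.710×10^5 km, v_c = √(μ/r) = 9.7932 km/s.
Transfer-orbit speed at the same r (vis-viva, a = a_t): v_t = √[μ(2/r − 1/a_t)] = 7.8256 km/s.
Δv₂ = |v_t − v_c| = |7.8256 − 9.7932| = 1.968 km/s.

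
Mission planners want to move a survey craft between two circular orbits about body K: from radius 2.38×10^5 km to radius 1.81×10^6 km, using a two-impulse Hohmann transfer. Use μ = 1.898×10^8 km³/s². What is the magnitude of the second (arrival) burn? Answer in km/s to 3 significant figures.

Transfer-ellipse semi-major axis a_t = (r₁ + r₂)/2 = (2.380×10^5 + 1.810×10^6)/2 = 1.024×10^6 km.
On the circular orbit at r = 1.810×10^6 km, v_c = √(μ/r) = 10.24 km/s.
Transfer-orbit speed at the same r (vis-viva, a = a_t): v_t = √[μ(2/r − 1/a_t)] = 4.937 km/s.
Δv₂ = |v_t − v_c| = |4.937 − 10.24| = 5.303 km/s.

Δv₂ = 5.30 km/s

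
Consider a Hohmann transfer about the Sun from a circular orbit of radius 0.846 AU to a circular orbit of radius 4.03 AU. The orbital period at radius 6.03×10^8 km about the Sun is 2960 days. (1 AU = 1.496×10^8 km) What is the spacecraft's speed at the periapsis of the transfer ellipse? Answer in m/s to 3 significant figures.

From Kepler's third law T² = 4π²r³/μ at r = 6.03×10^8 km, T = 2960 days = 2960 × 86400 s = 2.55744×10^8 s: μ = 4π²r³/T² = 1.32343×10^11 km³/s².
In km: r₁ = 0.846 × 1.496×10^8 = 1.265616×10^8 km; r₂ = 4.03 × 1.496×10^8 = 6.02888×10^8 km.
Semi-major axis of the transfer orbit: a_t = (1.265616×10^8 + 6.02888×10^8)/2 = 3.647248×10^8 km.
At periapsis, r = 1.265616×10^8 km.
From the vis-viva equation, v = √[μ(2/r − 1/a_t)] = 41.58 km/s.

v = 41600 m/s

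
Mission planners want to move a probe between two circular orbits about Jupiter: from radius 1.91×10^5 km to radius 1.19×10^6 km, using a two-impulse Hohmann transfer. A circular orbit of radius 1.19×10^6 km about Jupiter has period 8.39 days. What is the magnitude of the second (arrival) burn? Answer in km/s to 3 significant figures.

From Kepler's third law T² = 4π²r³/μ at r = 1.19×10^6 km, T = 8.39 days = 8.39 × 86400 s = 7.24896×10^5 s: μ = 4π²r³/T² = 1.26605×10^8 km³/s².
The Hohmann ellipse has a_t = (r₁ + r₂)/2 = 6.905×10^5 km.
On the circular orbit at r = 1.190×10^6 km, v_c = √(μ/r) = 10.315 km/s.
Vis-viva on the transfer ellipse at r = 1.190×10^6 km gives v_t = √[μ(2/r − 1/a_t)] = 5.4248 km/s.
Δv₂ = |v_t − v_c| = |5.4248 − 10.315| = 4.890 km/s.

Δv₂ = 4.89 km/s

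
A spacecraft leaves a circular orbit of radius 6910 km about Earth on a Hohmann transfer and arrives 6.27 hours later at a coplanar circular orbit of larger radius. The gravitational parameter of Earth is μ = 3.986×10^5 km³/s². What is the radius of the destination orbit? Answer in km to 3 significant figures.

r₂ = 47900 km

Transfer time t = 6.27 hours = 22572 s, and t = π√(a_t³/μ).
So a_t = (μ t²/π²)^(1/3) = (3.986×10^5 × (22572)² / π²)^(1/3) = 27403 km.
Since a_t = (r₁ + r₂)/2, r₂ = 2a_t − r₁ = 2×27403 − 6910 = 47896 km.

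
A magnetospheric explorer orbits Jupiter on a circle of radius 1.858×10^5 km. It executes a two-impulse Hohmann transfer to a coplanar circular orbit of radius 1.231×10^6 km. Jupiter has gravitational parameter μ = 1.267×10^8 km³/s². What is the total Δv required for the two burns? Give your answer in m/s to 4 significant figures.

Transfer-ellipse semi-major axis a_t = (r₁ + r₂)/2 = (1.858×10^5 + 1.231×10^6)/2 = 7.084×10^5 km.
Circular speed at r₁: v₁ = √(μ/r₁) = √(1.267×10^8/1.858×10^5) = 26.11 km/s.
On the transfer ellipse at r₁, v² = μ(2/r − 1/a) gives v_p = √[μ(2/r₁ − 1/a_t)] = 34.42 km/s.
First burn Δv₁ = |v_p − v₁| = 8.310 km/s.
Circular speed at r₂: v₂ = √(μ/r₂) = 10.145 km/s.
Transfer-orbit speed at r₂: v_a = √[μ(2/r₂ − 1/a_t)] = 5.1957 km/s.
Second burn Δv₂ = |v₂ − v_a| = 4.949 km/s.
Total Δv = Δv₁ + Δv₂ = 13.26 km/s.

Δv = 13260 m/s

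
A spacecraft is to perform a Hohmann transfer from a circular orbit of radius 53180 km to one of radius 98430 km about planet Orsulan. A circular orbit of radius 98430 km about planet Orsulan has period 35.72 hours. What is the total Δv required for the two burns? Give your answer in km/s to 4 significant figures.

From Kepler's third law T² = 4π²r³/μ at r = 98430 km, T = 35.72 hours = 35.72 × 3600 s = 1.28592×10^5 s: μ = 4π²r³/T² = 2.27674×10^6 km³/s².
Semi-major axis of the transfer orbit: a_t = (53180 + 98430)/2 = 75805 km.
Circular speed at r₁: v₁ = √(μ/r₁) = √(2.27674×10^6/53180) = 6.5431 km/s.
Transfer-orbit speed at r₁ (vis-viva equation): v_p = √[μ(2/r₁ − 1/a_t)] = 7.4559 km/s.
First burn Δv₁ = |v_p − v₁| = 0.9128 km/s.
At r₂, v₂ = √(μ/r₂) = 4.80943 km/s.
Transfer-orbit speed at r₂: v_a = √[μ(2/r₂ − 1/a_t)] = 4.02827 km/s.
Second burn Δv₂ = |v₂ − v_a| = 0.7812 km/s.
Δv = Δv₁ + Δv₂ = 0.9128 + 0.7812 = 1.694 km/s.

Δv = 1.694 km/s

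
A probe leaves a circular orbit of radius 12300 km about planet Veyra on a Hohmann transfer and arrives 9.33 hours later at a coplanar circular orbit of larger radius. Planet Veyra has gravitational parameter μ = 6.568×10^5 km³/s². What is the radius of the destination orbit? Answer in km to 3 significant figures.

Transfer time t = 9.33 hours = 33588 s, and t = π√(a_t³/μ).
So a_t = (μ t²/π²)^(1/3) = (6.568×10^5 × (33588)² / π²)^(1/3) = 42186 km.
Since a_t = (r₁ + r₂)/2, r₂ = 2a_t − r₁ = 2×42186 − 12300 = 72072 km.

r₂ = 72100 km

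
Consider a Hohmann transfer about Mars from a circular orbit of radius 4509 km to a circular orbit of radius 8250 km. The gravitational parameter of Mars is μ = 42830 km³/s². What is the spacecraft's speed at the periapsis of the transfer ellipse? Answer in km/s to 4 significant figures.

Transfer-ellipse semi-major axis a_t = (r₁ + r₂)/2 = (4509 + 8250)/2 = 6379.5 km.
The periapsis of the transfer ellipse is at r = 4509 km.
From the vis-viva equation, v = √[μ(2/r − 1/a_t)] = 3.505 km/s.

v = 3.505 km/s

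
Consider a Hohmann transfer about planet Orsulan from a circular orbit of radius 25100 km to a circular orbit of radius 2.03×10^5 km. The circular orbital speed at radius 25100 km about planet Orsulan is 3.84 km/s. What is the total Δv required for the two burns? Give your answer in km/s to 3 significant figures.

From the circular-orbit relation v² = μ/r at r = 25100 km: μ = v²r = (3.84)² × 25100 = 3.70115×10^5 km³/s².
The Hohmann ellipse has a_t = (r₁ + r₂)/2 = 1.1405×10^5 km.
Circular speed at r₁: v₁ = √(μ/r₁) = √(3.70115×10^5/25100) = 3.840 km/s.
Transfer-orbit speed at r₁ (vis-viva equation): v_p = √[μ(2/r₁ − 1/a_t)] = 5.123 km/s.
First burn Δv₁ = |v_p − v₁| = 1.283 km/s.
Circular speed at r₂: v₂ = √(μ/r₂) = 1.35027 km/s.
Transfer-orbit speed at r₂: v_a = √[μ(2/r₂ − 1/a_t)] = 0.633446 km/s.
Second burn Δv₂ = |v₂ − v_a| = 0.7168 km/s.
Total Δv = Δv₁ + Δv₂ = 2.000 km/s.

Δv = 2.00 km/s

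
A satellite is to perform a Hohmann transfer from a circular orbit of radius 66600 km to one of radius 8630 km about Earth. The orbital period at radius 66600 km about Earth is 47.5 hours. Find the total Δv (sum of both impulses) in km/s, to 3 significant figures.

Δv = 3.52 km/s

From Kepler's third law T² = 4π²r³/μ at r = 66600 km, T = 47.5 hours = 47.5 × 3600 s = 1.710×10^5 s: μ = 4π²r³/T² = 3.98832×10^5 km³/s².
Semi-major axis of the transfer orbit: a_t = (66600 + 8630)/2 = 37615 km.
At r₁ the circular-orbit speed is v₁ = √(μ/r₁) = 2.447 km/s.
Transfer-orbit speed at r₁ (vis-viva equation): v_a = √[μ(2/r₁ − 1/a_t)] = 1.172 km/s.
First burn Δv₁ = |v_a − v₁| = 1.275 km/s.
At r₂, v₂ = √(μ/r₂) = 6.798 km/s.
Transfer-orbit speed at r₂: v_p = √[μ(2/r₂ − 1/a_t)] = 9.046 km/s.
Second burn Δv₂ = |v₂ − v_p| = 2.248 km/s.
Δv = Δv₁ + Δv₂ = 1.275 + 2.248 = 3.523 km/s.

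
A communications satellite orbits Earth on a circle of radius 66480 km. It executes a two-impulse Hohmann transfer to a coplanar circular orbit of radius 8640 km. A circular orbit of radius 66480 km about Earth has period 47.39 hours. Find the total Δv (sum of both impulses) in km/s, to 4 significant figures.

From Kepler's third law T² = 4π²r³/μ at r = 66480 km, T = 47.39 hours = 47.39 × 3600 s = 1.70604×10^5 s: μ = 4π²r³/T² = 3.98524×10^5 km³/s².
The Hohmann ellipse has a_t = (r₁ + r₂)/2 = 37560 km.
At r₁ the circular-orbit speed is v₁ = √(μ/r₁) = 2.448 km/s.
On the transfer ellipse at r₁, v² = μ(2/r − 1/a) gives v_a = √[μ(2/r₁ − 1/a_t)] = 1.174 km/s.
First burn Δv₁ = |v_a − v₁| = 1.274 km/s.
Circular speed at r₂: v₂ = √(μ/r₂) = 6.792 km/s.
Transfer-orbit speed at r₂: v_p = √[μ(2/r₂ − 1/a_t)] = 9.036 km/s.
Second burn Δv₂ = |v₂ − v_p| = 2.244 km/s.
Total Δv = Δv₁ + Δv₂ = 3.518 km/s.

Δv = 3.518 km/s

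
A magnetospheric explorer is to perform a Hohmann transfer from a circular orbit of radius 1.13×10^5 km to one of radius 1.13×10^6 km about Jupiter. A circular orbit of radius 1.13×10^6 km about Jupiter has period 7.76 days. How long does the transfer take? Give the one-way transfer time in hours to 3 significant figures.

From Kepler's third law T² = 4π²r³/μ at r = 1.13×10^6 km, T = 7.76 days = 7.76 × 86400 s = 6.70464×10^5 s: μ = 4π²r³/T² = 1.26720×10^8 km³/s².
Transfer-ellipse semi-major axis a_t = (r₁ + r₂)/2 = (1.130×10^5 + 1.130×10^6)/2 = 6.215×10^5 km.
By Kepler's third law the transfer-orbit period is T = 2π√(a_t³/μ), so t = T/2 = 1.367×10^5 s.
Converting: 1.367×10^5 s ÷ 3600 s/hour = 38.0 hours.

t = 38.0 hours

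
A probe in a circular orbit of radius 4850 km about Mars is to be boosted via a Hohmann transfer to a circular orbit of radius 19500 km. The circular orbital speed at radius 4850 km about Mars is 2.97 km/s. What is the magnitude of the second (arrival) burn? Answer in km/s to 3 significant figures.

From the circular-orbit relation v² = μ/r at r = 4850 km: μ = v²r = (2.97)² × 4850 = 42781.4 km³/s².
Semi-major axis of the transfer orbit: a_t = (4850 + 19500)/2 = 12175 km.
Circular speed at r = 19500 km: v_c = √(μ/r) = 1.4812 km/s.
Transfer-orbit speed at the same r (vis-viva, a = a_t): v_t = √[μ(2/r − 1/a_t)] = 0.93486 km/s.
Δv₂ = |v_t − v_c| = |0.93486 − 1.4812| = 0.5463 km/s.

Δv₂ = 0.546 km/s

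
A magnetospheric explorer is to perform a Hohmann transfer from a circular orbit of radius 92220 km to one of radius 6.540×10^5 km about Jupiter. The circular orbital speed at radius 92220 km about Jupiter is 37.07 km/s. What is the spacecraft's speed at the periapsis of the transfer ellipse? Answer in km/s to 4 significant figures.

From the circular-orbit relation v² = μ/r at r = 92220 km: μ = v²r = (37.07)² × 92220 = 1.26727×10^8 km³/s².
Transfer-ellipse semi-major axis a_t = (r₁ + r₂)/2 = (92220 + 6.540×10^5)/2 = 3.7311×10^5 km.
At periapsis, r = 92220 km.
From the vis-viva equation, v = √[μ(2/r − 1/a_t)] = 49.08 km/s.

v = 49.08 km/s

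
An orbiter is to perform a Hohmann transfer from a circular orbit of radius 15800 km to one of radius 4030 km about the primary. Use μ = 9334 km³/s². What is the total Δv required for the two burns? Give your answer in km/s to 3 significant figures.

Δv = 0.678 km/s

Semi-major axis of the transfer orbit: a_t = (15800 + 4030)/2 = 9915 km.
Circular speed at r₁: v₁ = √(μ/r₁) = √(9334/15800) = 0.7686 km/s.
On the transfer ellipse at r₁, vis-viva equation gives v_a = √[μ(2/r₁ − 1/a_t)] = 0.4900 km/s.
First burn Δv₁ = |v_a − v₁| = 0.2786 km/s.
At r₂, v₂ = √(μ/r₂) = 1.5219 km/s.
Transfer-orbit speed at r₂: v_p = √[μ(2/r₂ − 1/a_t)] = 1.9212 km/s.
Second burn Δv₂ = |v₂ − v_p| = 0.3993 km/s.
Total Δv = Δv₁ + Δv₂ = 0.6779 km/s.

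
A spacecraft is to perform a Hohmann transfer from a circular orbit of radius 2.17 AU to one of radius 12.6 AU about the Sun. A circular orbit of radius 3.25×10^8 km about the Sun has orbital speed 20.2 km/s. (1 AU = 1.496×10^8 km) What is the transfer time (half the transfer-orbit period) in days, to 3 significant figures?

t = 3670 days

From the circular-orbit relation v² = μ/r at r = 3.25×10^8 km: μ = v²r = (20.2)² × 3.25×10^8 = 1.32613×10^11 km³/s².
In km: r₁ = 2.17 × 1.496×10^8 = 3.24632×10^8 km; r₂ = 12.6 × 1.496×10^8 = 1.88496×10^9 km.
The Hohmann ellipse has a_t = (r₁ + r₂)/2 = 1.104796×10^9 km.
Half the transfer-orbit period gives t = π√(a_t³/μ) = 3.168×10^8 s.
Converting: 3.168×10^8 s ÷ 86400 s/day = 3670 days.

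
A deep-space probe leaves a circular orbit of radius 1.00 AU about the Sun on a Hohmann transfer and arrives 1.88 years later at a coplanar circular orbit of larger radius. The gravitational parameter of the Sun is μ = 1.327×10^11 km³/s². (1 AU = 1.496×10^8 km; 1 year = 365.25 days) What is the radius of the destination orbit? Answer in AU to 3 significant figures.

In km: r₁ = 1.00 × 1.496×10^8 = 1.496×10^8 km.
Transfer time t = 1.88 years × 365.25 × 86400 s = 5.9328288×10^7 s, and t = π√(a_t³/μ).
So a_t = (μ t²/π²)^(1/3) = (1.327×10^11 × (5.9328288×10^7)² / π²)^(1/3) = 3.6171×10^8 km.
Since a_t = (r₁ + r₂)/2, r₂ = 2a_t − r₁ = 2×3.6171×10^8 − 1.496×10^8 = 5.7382×10^8 km.
In AU: r₂ = 5.7382×10^8 / 1.496×10^8 = 3.84 AU.

r₂ = 3.84 AU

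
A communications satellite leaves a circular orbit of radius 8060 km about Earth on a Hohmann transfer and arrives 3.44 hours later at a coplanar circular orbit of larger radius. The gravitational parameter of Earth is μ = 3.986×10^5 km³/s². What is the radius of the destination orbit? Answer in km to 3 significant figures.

r₂ = 28700 km

Transfer time t = 3.44 hours = 12384 s, and t = π√(a_t³/μ).
So a_t = (μ t²/π²)^(1/3) = (3.986×10^5 × (12384)² / π²)^(1/3) = 18365 km.
Since a_t = (r₁ + r₂)/2, r₂ = 2a_t − r₁ = 2×18365 − 8060 = 28670 km.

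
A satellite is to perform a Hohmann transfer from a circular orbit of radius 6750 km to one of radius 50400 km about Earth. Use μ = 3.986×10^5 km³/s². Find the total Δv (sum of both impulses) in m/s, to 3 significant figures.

Semi-major axis of the transfer orbit: a_t = (6750 + 50400)/2 = 28575 km.
Circular speed at r₁: v₁ = √(μ/r₁) = √(3.986×10^5/6750) = 7.684520 km/s.
Transfer-orbit speed at r₁ (vis-viva): v_p = √[μ(2/r₁ − 1/a_t)] = 10.20561 km/s.
First burn Δv₁ = |v_p − v₁| = 2.52109 km/s.
At r₂, v₂ = √(μ/r₂) = 2.812246 km/s.
Transfer-orbit speed at r₂: v_a = √[μ(2/r₂ − 1/a_t)] = 1.366823 km/s.
Second burn Δv₂ = |v₂ − v_a| = 1.44542 km/s.
Δv = Δv₁ + Δv₂ = 2.52109 + 1.44542 = 3.967 km/s.

Δv = 3970 m/s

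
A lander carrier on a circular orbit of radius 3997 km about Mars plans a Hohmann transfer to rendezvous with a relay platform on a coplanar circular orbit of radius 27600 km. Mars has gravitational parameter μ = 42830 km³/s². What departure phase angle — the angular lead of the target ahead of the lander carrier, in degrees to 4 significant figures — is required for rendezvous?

Transfer-ellipse semi-major axis a_t = (r₁ + r₂)/2 = (3997 + 27600)/2 = 15798.5 km.
Transfer time t = π√(a_t³/μ) = 30143.9 s.
The target's mean motion on its circular orbit is ω₂ = √(μ/r₂³) = 4.51347×10^-5 rad/s.
Angle swept by the target during transfer: ω₂·t = 1.36054 rad = 77.953°.
Arrival is 180° from departure on the ellipse, so φ = 180° − 77.953° = 102.0°.

φ = 102.0°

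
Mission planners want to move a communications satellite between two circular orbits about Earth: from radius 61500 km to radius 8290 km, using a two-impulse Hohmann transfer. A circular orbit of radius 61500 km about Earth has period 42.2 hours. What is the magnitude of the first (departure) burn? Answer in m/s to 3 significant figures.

Δv₁ = 1300 m/s

From Kepler's third law T² = 4π²r³/μ at r = 61500 km, T = 42.2 hours = 42.2 × 3600 s = 1.5192×10^5 s: μ = 4π²r³/T² = 3.97883×10^5 km³/s².
Semi-major axis of the transfer orbit: a_t = (61500 + 8290)/2 = 34895 km.
Circular speed at r = 61500 km: v_c = √(μ/r) = 2.544 km/s.
Vis-viva on the transfer ellipse at r = 61500 km gives v_t = √[μ(2/r − 1/a_t)] = 1.240 km/s.
Δv₁ = |v_t − v_c| = |1.240 − 2.544| = 1.304 km/s.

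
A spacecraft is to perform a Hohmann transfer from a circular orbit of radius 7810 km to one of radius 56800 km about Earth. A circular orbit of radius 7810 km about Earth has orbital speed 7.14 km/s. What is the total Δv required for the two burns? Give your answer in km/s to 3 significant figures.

Δv = 3.67 km/s

From the circular-orbit relation v² = μ/r at r = 7810 km: μ = v²r = (7.14)² × 7810 = 3.98151×10^5 km³/s².
Transfer-ellipse semi-major axis a_t = (r₁ + r₂)/2 = (7810 + 56800)/2 = 32305 km.
Circular speed at r₁: v₁ = √(μ/r₁) = √(3.98151×10^5/7810) = 7.1400 km/s.
On the transfer ellipse at r₁, v² = μ(2/r − 1/a) gives v_p = √[μ(2/r₁ − 1/a_t)] = 9.4675 km/s.
First burn Δv₁ = |v_p − v₁| = 2.3275 km/s.
Circular speed at r₂: v₂ = √(μ/r₂) = 2.6476 km/s.
Transfer-orbit speed at r₂: v_a = √[μ(2/r₂ − 1/a_t)] = 1.3018 km/s.
Second burn Δv₂ = |v₂ − v_a| = 1.3458 km/s.
Total Δv = Δv₁ + Δv₂ = 3.673 km/s.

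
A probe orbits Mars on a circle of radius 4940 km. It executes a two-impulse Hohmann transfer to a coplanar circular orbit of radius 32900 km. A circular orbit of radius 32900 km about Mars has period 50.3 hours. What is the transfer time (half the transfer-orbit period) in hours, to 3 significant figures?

From Kepler's third law T² = 4π²r³/μ at r = 32900 km, T = 50.3 hours = 50.3 × 3600 s = 1.8108×10^5 s: μ = 4π²r³/T² = 42875.2 km³/s².
Transfer-ellipse semi-major axis a_t = (r₁ + r₂)/2 = (4940 + 32900)/2 = 18920 km.
Half the transfer-orbit period gives t = π√(a_t³/μ) = 39480 s.
Converting: 39480 s ÷ 3600 s/hour = 11.0 hours.

t = 11.0 hours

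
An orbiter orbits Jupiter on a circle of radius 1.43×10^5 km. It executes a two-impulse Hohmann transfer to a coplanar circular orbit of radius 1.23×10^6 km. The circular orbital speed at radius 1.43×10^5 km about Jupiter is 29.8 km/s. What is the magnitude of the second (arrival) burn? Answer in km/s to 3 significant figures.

From the circular-orbit relation v² = μ/r at r = 1.43×10^5 km: μ = v²r = (29.8)² × 1.43×10^5 = 1.26990×10^8 km³/s².
Semi-major axis of the transfer orbit: a_t = (1.430×10^5 + 1.230×10^6)/2 = 6.865×10^5 km.
On the circular orbit at r = 1.230×10^6 km, v_c = √(μ/r) = 10.16 km/s.
Transfer-orbit speed at the same r (vis-viva, a = a_t): v_t = √[μ(2/r − 1/a_t)] = 4.637 km/s.
Δv₂ = |v_t − v_c| = |4.637 − 10.16| = 5.523 km/s.

Δv₂ = 5.52 km/s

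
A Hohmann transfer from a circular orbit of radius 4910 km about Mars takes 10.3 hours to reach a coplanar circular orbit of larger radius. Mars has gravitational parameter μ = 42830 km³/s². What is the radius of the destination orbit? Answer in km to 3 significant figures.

r₂ = 31400 km

Transfer time t = 10.3 hours = 37080 s, and t = π√(a_t³/μ).
So a_t = (μ t²/π²)^(1/3) = (42830 × (37080)² / π²)^(1/3) = 18137 km.
Since a_t = (r₁ + r₂)/2, r₂ = 2a_t − r₁ = 2×18137 − 4910 = 31364 km.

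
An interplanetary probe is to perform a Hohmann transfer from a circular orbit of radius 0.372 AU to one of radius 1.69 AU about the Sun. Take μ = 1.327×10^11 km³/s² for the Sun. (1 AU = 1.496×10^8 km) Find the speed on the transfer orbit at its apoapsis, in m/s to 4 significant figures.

In km: r₁ = 0.372 × 1.496×10^8 = 5.56512×10^7 km; r₂ = 1.69 × 1.496×10^8 = 2.52824×10^8 km.
Transfer-ellipse semi-major axis a_t = (r₁ + r₂)/2 = (5.56512×10^7 + 2.52824×10^8)/2 = 1.542376×10^8 km.
The apoapsis of the transfer ellipse is at r = 2.52824×10^8 km.
From the vis-viva equation, v = √[μ(2/r − 1/a_t)] = 13.76 km/s.

v = 13760 m/s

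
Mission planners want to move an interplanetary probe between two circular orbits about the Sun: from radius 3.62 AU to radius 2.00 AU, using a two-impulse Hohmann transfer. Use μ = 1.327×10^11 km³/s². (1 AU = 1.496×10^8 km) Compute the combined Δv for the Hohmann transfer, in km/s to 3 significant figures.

Δv = 5.29 km/s

In km: r₁ = 3.62 × 1.496×10^8 = 5.41552×10^8 km; r₂ = 2.00 × 1.496×10^8 = 2.992×10^8 km.
Transfer-ellipse semi-major axis a_t = (r₁ + r₂)/2 = (5.41552×10^8 + 2.992×10^8)/2 = 4.20376×10^8 km.
Circular speed at r₁: v₁ = √(μ/r₁) = √(1.327×10^11/5.41552×10^8) = 15.65364 km/s.
On the transfer ellipse at r₁, vis-viva equation gives v_a = √[μ(2/r₁ − 1/a_t)] = 13.20618 km/s.
First burn Δv₁ = |v_a − v₁| = 2.4475 km/s.
Circular speed at r₂: v₂ = √(μ/r₂) = 21.0598 km/s.
Transfer-orbit speed at r₂: v_p = √[μ(2/r₂ − 1/a_t)] = 23.9032 km/s.
Second burn Δv₂ = |v₂ − v_p| = 2.8434 km/s.
Δv = Δv₁ + Δv₂ = 2.4475 + 2.8434 = 5.291 km/s.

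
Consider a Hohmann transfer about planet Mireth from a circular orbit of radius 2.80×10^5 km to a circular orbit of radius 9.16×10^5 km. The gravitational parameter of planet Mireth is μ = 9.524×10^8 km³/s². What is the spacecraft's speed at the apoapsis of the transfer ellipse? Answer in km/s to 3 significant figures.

v = 22.1 km/s

The Hohmann ellipse has a_t = (r₁ + r₂)/2 = 5.980×10^5 km.
At apoapsis, r = 9.160×10^5 km.
From the vis-viva equation, v = √[μ(2/r − 1/a_t)] = 22.06 km/s.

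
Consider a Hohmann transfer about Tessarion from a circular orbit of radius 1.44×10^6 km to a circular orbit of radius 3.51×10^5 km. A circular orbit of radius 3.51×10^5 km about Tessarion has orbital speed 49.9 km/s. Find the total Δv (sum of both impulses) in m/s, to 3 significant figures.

Δv = 22600 m/s

From the circular-orbit relation v² = μ/r at r = 3.51×10^5 km: μ = v²r = (49.9)² × 3.51×10^5 = 8.73994×10^8 km³/s².
Semi-major axis of the transfer orbit: a_t = (1.440×10^6 + 3.510×10^5)/2 = 8.955×10^5 km.
At r₁ the circular-orbit speed is v₁ = √(μ/r₁) = 24.636 km/s.
Transfer-orbit speed at r₁ (vis-viva equation): v_a = √[μ(2/r₁ − 1/a_t)] = 15.424 km/s.
First burn Δv₁ = |v_a − v₁| = 9.212 km/s.
Circular speed at r₂: v₂ = √(μ/r₂) = 49.90 km/s.
Transfer-orbit speed at r₂: v_p = √[μ(2/r₂ − 1/a_t)] = 63.28 km/s.
Second burn Δv₂ = |v₂ − v_p| = 13.38 km/s.
Total Δv = Δv₁ + Δv₂ = 22.59 km/s.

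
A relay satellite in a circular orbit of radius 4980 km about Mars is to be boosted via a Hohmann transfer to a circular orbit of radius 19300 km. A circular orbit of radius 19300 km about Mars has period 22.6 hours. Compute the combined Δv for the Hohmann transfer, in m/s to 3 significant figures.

From Kepler's third law T² = 4π²r³/μ at r = 19300 km, T = 22.6 hours = 22.6 × 3600 s = 81360 s: μ = 4π²r³/T² = 42875.6 km³/s².
Transfer-ellipse semi-major axis a_t = (r₁ + r₂)/2 = (4980 + 19300)/2 = 12140 km.
Circular speed at r₁: v₁ = √(μ/r₁) = √(42875.6/4980) = 2.9342 km/s.
Transfer-orbit speed at r₁ (v² = μ(2/r − 1/a)): v_p = √[μ(2/r₁ − 1/a_t)] = 3.6996 km/s.
First burn Δv₁ = |v_p − v₁| = 0.7654 km/s.
Circular speed at r₂: v₂ = √(μ/r₂) = 1.4905 km/s.
Transfer-orbit speed at r₂: v_a = √[μ(2/r₂ − 1/a_t)] = 0.95462 km/s.
Second burn Δv₂ = |v₂ − v_a| = 0.5359 km/s.
Δv = Δv₁ + Δv₂ = 0.7654 + 0.5359 = 1.301 km/s.

Δv = 1300 m/s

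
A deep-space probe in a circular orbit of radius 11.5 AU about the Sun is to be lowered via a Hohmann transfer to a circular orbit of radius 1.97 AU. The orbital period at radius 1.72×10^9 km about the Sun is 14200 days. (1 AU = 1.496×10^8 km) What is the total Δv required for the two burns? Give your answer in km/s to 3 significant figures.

Δv = 10.6 km/s

From Kepler's third law T² = 4π²r³/μ at r = 1.72×10^9 km, T = 14200 days = 14200 × 86400 s = 1.22688×10^9 s: μ = 4π²r³/T² = 1.33457×10^11 km³/s².
In km: r₁ = 11.5 × 1.496×10^8 = 1.7204×10^9 km; r₂ = 1.97 × 1.496×10^8 = 2.94712×10^8 km.
Semi-major axis of the transfer orbit: a_t = (1.7204×10^9 + 2.94712×10^8)/2 = 1.007556×10^9 km.
At r₁ the circular-orbit speed is v₁ = √(μ/r₁) = 8.8076 km/s.
On the transfer ellipse at r₁, vis-viva gives v_a = √[μ(2/r₁ − 1/a_t)] = 4.7634 km/s.
First burn Δv₁ = |v_a − v₁| = 4.044 km/s.
At r₂, v₂ = √(μ/r₂) = 21.280 km/s.
Transfer-orbit speed at r₂: v_p = √[μ(2/r₂ − 1/a_t)] = 27.807 km/s.
Second burn Δv₂ = |v₂ − v_p| = 6.527 km/s.
Total Δv = Δv₁ + Δv₂ = 10.57 km/s.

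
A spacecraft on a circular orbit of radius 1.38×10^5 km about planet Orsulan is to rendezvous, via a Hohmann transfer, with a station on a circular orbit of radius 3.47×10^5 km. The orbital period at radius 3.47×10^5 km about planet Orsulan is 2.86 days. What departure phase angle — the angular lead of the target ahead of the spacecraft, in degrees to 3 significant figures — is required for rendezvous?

From Kepler's third law T² = 4π²r³/μ at r = 3.47×10^5 km, T = 2.86 days = 2.86 × 86400 s = 2.47104×10^5 s: μ = 4π²r³/T² = 2.70140×10^7 km³/s².
Semi-major axis of the transfer orbit: a_t = (1.380×10^5 + 3.470×10^5)/2 = 2.425×10^5 km.
Transfer time t = π√(a_t³/μ) = 72181.0 s.
Target angular speed ω₂ = √(μ/r₂³) = 2.54273×10^-5 rad/s.
Angle swept by the target during transfer: ω₂·t = 1.8354 rad = 105.2°.
The spacecraft traverses 180° on the transfer ellipse, so the target must lead by 180° − 105.2° = 74.8°.

φ = 74.8°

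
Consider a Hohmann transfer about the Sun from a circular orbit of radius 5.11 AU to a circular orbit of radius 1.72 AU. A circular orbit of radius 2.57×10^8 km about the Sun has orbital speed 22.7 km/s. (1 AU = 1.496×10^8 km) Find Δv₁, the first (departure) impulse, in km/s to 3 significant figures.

From the circular-orbit relation v² = μ/r at r = 2.57×10^8 km: μ = v²r = (22.7)² × 2.57×10^8 = 1.32430×10^11 km³/s².
In km: r₁ = 5.11 × 1.496×10^8 = 7.64456×10^8 km; r₂ = 1.72 × 1.496×10^8 = 2.57312×10^8 km.
Semi-major axis of the transfer orbit: a_t = (7.64456×10^8 + 2.57312×10^8)/2 = 5.10884×10^8 km.
On the circular orbit at r = 7.64456×10^8 km, v_c = √(μ/r) = 13.162 km/s.
Vis-viva on the transfer ellipse at r = 7.64456×10^8 km gives v_t = √[μ(2/r − 1/a_t)] = 9.3408 km/s.
Δv₁ = |v_t − v_c| = |9.3408 − 13.162| = 3.821 km/s.

Δv₁ = 3.82 km/s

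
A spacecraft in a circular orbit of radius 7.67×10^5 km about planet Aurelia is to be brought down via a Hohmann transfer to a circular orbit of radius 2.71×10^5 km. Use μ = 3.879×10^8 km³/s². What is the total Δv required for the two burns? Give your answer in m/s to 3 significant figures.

Semi-major axis of the transfer orbit: a_t = (7.670×10^5 + 2.710×10^5)/2 = 5.190×10^5 km.
At r₁ the circular-orbit speed is v₁ = √(μ/r₁) = 22.4886 km/s.
Transfer-orbit speed at r₁ (vis-viva): v_a = √[μ(2/r₁ − 1/a_t)] = 16.2504 km/s.
First burn Δv₁ = |v_a − v₁| = 6.238 km/s.
Circular speed at r₂: v₂ = √(μ/r₂) = 37.8334 km/s.
Transfer-orbit speed at r₂: v_p = √[μ(2/r₂ − 1/a_t)] = 45.9927 km/s.
Second burn Δv₂ = |v₂ − v_p| = 8.159 km/s.
Δv = Δv₁ + Δv₂ = 6.238 + 8.159 = 14.40 km/s.

Δv = 14400 m/s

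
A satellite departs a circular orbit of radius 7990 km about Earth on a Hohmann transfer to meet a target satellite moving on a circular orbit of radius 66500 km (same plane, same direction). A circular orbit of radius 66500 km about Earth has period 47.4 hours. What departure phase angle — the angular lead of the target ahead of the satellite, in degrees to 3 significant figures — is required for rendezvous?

From Kepler's third law T² = 4π²r³/μ at r = 66500 km, T = 47.4 hours = 47.4 × 3600 s = 1.7064×10^5 s: μ = 4π²r³/T² = 3.98715×10^5 km³/s².
The Hohmann ellipse has a_t = (r₁ + r₂)/2 = 37245 km.
Transfer time t = π√(a_t³/μ) = 35762 s.
Target angular speed ω₂ = √(μ/r₂³) = 3.6821×10^-5 rad/s.
Angle swept by the target during transfer: ω₂·t = 1.3168 rad = 75.45°.
The satellite traverses 180° on the transfer ellipse, so the target must lead by 180° − 75.45° = 105°.

φ = 105°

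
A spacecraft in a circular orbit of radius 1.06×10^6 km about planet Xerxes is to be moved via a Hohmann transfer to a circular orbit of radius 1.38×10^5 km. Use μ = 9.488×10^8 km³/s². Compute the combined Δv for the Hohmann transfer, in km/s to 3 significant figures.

Semi-major axis of the transfer orbit: a_t = (1.060×10^6 + 1.380×10^5)/2 = 5.990×10^5 km.
Circular speed at r₁: v₁ = √(μ/r₁) = √(9.488×10^8/1.060×10^6) = 29.918 km/s.
Transfer-orbit speed at r₁ (vis-viva equation): v_a = √[μ(2/r₁ − 1/a_t)] = 14.360 km/s.
First burn Δv₁ = |v_a − v₁| = 15.558 km/s.
At r₂, v₂ = √(μ/r₂) = 82.9178 km/s.
Transfer-orbit speed at r₂: v_p = √[μ(2/r₂ − 1/a_t)] = 110.303 km/s.
Second burn Δv₂ = |v₂ − v_p| = 27.385 km/s.
Δv = Δv₁ + Δv₂ = 15.558 + 27.385 = 42.94 km/s.

Δv = 42.9 km/s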